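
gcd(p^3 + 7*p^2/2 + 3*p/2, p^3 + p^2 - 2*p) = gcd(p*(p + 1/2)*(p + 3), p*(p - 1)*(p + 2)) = p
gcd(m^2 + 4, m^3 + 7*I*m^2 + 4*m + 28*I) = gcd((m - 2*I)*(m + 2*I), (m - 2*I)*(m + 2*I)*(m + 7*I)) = m^2 + 4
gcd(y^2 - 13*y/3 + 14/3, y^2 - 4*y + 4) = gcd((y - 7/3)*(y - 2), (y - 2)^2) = y - 2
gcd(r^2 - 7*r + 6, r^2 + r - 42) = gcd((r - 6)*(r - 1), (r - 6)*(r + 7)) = r - 6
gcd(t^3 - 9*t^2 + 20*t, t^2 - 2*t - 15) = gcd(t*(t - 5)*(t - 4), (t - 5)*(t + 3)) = t - 5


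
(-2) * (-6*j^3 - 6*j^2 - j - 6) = 12*j^3 + 12*j^2 + 2*j + 12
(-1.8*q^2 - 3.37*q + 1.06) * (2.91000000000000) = -5.238*q^2 - 9.8067*q + 3.0846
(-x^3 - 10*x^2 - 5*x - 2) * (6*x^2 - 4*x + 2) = -6*x^5 - 56*x^4 + 8*x^3 - 12*x^2 - 2*x - 4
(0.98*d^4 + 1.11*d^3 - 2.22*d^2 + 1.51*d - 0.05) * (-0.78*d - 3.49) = -0.7644*d^5 - 4.286*d^4 - 2.1423*d^3 + 6.57*d^2 - 5.2309*d + 0.1745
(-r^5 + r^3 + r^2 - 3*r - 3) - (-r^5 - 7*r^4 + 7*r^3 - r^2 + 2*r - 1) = 7*r^4 - 6*r^3 + 2*r^2 - 5*r - 2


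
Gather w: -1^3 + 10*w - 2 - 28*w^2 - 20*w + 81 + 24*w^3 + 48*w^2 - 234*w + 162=24*w^3 + 20*w^2 - 244*w + 240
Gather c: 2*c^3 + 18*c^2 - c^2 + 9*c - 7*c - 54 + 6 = 2*c^3 + 17*c^2 + 2*c - 48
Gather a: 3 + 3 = 6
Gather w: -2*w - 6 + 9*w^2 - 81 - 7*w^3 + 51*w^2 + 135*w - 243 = -7*w^3 + 60*w^2 + 133*w - 330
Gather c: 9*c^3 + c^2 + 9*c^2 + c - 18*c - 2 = 9*c^3 + 10*c^2 - 17*c - 2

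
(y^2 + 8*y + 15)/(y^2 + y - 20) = (y + 3)/(y - 4)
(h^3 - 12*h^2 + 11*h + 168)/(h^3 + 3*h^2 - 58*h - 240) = (h^2 - 4*h - 21)/(h^2 + 11*h + 30)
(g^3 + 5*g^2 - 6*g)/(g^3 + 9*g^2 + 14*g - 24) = g/(g + 4)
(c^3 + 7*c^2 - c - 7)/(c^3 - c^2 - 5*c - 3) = (c^2 + 6*c - 7)/(c^2 - 2*c - 3)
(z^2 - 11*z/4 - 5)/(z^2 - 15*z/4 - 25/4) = (z - 4)/(z - 5)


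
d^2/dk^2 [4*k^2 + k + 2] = 8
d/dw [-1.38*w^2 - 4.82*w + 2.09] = -2.76*w - 4.82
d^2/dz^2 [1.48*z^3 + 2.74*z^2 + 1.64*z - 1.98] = 8.88*z + 5.48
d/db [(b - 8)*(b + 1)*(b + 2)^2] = 4*b^3 - 9*b^2 - 64*b - 60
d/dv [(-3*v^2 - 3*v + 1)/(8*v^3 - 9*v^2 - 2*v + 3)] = (24*v^4 + 48*v^3 - 45*v^2 - 7)/(64*v^6 - 144*v^5 + 49*v^4 + 84*v^3 - 50*v^2 - 12*v + 9)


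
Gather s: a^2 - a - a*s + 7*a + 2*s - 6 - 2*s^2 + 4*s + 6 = a^2 + 6*a - 2*s^2 + s*(6 - a)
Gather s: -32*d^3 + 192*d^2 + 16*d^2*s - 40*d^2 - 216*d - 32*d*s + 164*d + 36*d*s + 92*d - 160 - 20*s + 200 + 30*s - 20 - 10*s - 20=-32*d^3 + 152*d^2 + 40*d + s*(16*d^2 + 4*d)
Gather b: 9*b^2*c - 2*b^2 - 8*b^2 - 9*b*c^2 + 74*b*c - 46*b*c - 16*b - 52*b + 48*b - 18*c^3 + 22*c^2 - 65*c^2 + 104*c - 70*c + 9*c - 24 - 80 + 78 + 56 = b^2*(9*c - 10) + b*(-9*c^2 + 28*c - 20) - 18*c^3 - 43*c^2 + 43*c + 30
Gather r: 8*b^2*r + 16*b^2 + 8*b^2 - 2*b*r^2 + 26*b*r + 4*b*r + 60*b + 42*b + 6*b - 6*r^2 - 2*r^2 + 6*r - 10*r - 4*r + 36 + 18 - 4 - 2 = 24*b^2 + 108*b + r^2*(-2*b - 8) + r*(8*b^2 + 30*b - 8) + 48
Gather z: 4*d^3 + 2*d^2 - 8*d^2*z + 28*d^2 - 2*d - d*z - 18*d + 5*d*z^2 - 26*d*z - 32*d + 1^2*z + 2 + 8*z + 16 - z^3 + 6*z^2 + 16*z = 4*d^3 + 30*d^2 - 52*d - z^3 + z^2*(5*d + 6) + z*(-8*d^2 - 27*d + 25) + 18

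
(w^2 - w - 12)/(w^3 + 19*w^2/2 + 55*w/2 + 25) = 2*(w^2 - w - 12)/(2*w^3 + 19*w^2 + 55*w + 50)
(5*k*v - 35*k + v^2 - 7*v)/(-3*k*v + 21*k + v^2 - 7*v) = (5*k + v)/(-3*k + v)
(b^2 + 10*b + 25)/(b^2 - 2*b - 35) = (b + 5)/(b - 7)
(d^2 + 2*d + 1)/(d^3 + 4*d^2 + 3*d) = (d + 1)/(d*(d + 3))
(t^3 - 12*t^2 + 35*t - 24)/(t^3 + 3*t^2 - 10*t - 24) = (t^2 - 9*t + 8)/(t^2 + 6*t + 8)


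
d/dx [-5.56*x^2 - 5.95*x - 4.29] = -11.12*x - 5.95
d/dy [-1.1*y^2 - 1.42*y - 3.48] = -2.2*y - 1.42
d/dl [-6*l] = -6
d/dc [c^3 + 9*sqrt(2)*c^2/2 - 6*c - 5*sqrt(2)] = 3*c^2 + 9*sqrt(2)*c - 6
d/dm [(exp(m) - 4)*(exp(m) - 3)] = (2*exp(m) - 7)*exp(m)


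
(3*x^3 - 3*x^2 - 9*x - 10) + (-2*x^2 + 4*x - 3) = 3*x^3 - 5*x^2 - 5*x - 13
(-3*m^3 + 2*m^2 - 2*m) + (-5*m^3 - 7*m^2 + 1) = -8*m^3 - 5*m^2 - 2*m + 1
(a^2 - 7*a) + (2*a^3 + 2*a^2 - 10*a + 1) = 2*a^3 + 3*a^2 - 17*a + 1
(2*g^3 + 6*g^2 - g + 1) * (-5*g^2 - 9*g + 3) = -10*g^5 - 48*g^4 - 43*g^3 + 22*g^2 - 12*g + 3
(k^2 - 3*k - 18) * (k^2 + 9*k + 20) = k^4 + 6*k^3 - 25*k^2 - 222*k - 360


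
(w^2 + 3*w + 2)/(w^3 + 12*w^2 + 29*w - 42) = (w^2 + 3*w + 2)/(w^3 + 12*w^2 + 29*w - 42)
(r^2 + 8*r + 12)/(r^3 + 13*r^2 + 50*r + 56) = (r + 6)/(r^2 + 11*r + 28)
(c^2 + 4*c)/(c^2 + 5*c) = (c + 4)/(c + 5)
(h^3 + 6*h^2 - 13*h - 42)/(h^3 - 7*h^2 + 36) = (h + 7)/(h - 6)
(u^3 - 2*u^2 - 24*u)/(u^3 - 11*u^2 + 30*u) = (u + 4)/(u - 5)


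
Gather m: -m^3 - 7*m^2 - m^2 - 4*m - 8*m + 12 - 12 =-m^3 - 8*m^2 - 12*m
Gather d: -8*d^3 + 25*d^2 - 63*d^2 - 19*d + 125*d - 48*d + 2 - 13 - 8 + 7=-8*d^3 - 38*d^2 + 58*d - 12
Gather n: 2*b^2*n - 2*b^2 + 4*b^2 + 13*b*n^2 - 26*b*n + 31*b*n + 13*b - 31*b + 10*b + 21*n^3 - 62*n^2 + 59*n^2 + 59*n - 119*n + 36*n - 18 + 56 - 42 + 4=2*b^2 - 8*b + 21*n^3 + n^2*(13*b - 3) + n*(2*b^2 + 5*b - 24)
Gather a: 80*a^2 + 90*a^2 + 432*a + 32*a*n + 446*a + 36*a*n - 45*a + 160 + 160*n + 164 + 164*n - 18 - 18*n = 170*a^2 + a*(68*n + 833) + 306*n + 306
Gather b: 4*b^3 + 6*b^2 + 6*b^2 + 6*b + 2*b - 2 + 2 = 4*b^3 + 12*b^2 + 8*b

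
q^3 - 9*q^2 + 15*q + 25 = (q - 5)^2*(q + 1)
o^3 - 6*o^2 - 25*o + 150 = (o - 6)*(o - 5)*(o + 5)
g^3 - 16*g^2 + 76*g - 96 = (g - 8)*(g - 6)*(g - 2)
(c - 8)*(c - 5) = c^2 - 13*c + 40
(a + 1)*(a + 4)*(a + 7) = a^3 + 12*a^2 + 39*a + 28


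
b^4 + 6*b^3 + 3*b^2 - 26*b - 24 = (b - 2)*(b + 1)*(b + 3)*(b + 4)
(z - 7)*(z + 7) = z^2 - 49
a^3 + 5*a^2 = a^2*(a + 5)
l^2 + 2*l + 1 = (l + 1)^2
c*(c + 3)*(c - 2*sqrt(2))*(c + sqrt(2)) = c^4 - sqrt(2)*c^3 + 3*c^3 - 3*sqrt(2)*c^2 - 4*c^2 - 12*c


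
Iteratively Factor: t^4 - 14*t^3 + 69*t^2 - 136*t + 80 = (t - 5)*(t^3 - 9*t^2 + 24*t - 16) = (t - 5)*(t - 4)*(t^2 - 5*t + 4) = (t - 5)*(t - 4)^2*(t - 1)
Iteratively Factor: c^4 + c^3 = (c)*(c^3 + c^2) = c^2*(c^2 + c) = c^2*(c + 1)*(c)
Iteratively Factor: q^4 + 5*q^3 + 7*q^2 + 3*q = (q)*(q^3 + 5*q^2 + 7*q + 3) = q*(q + 1)*(q^2 + 4*q + 3) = q*(q + 1)*(q + 3)*(q + 1)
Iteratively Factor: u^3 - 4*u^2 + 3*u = (u - 1)*(u^2 - 3*u) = u*(u - 1)*(u - 3)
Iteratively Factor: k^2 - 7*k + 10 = (k - 2)*(k - 5)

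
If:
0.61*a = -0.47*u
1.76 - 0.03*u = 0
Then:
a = -45.20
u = 58.67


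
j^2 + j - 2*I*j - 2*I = (j + 1)*(j - 2*I)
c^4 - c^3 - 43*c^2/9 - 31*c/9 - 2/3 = (c - 3)*(c + 1/3)*(c + 2/3)*(c + 1)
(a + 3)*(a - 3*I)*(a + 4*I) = a^3 + 3*a^2 + I*a^2 + 12*a + 3*I*a + 36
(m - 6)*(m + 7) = m^2 + m - 42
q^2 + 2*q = q*(q + 2)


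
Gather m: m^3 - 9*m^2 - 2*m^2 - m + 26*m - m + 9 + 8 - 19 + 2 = m^3 - 11*m^2 + 24*m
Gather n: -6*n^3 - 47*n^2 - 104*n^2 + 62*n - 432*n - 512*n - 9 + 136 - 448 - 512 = -6*n^3 - 151*n^2 - 882*n - 833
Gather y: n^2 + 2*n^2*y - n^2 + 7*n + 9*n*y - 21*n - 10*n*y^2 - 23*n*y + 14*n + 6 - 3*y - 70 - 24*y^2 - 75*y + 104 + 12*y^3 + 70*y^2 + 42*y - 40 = 12*y^3 + y^2*(46 - 10*n) + y*(2*n^2 - 14*n - 36)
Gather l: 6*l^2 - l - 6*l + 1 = 6*l^2 - 7*l + 1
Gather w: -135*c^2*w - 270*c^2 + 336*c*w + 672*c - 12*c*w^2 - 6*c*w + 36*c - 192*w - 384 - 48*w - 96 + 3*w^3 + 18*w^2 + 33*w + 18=-270*c^2 + 708*c + 3*w^3 + w^2*(18 - 12*c) + w*(-135*c^2 + 330*c - 207) - 462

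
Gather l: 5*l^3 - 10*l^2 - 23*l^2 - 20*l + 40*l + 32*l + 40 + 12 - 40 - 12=5*l^3 - 33*l^2 + 52*l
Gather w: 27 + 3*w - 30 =3*w - 3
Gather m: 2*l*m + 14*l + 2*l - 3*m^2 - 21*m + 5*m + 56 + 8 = 16*l - 3*m^2 + m*(2*l - 16) + 64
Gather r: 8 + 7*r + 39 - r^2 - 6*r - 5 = -r^2 + r + 42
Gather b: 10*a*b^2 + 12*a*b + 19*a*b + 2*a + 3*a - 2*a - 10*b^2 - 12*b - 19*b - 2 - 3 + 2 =3*a + b^2*(10*a - 10) + b*(31*a - 31) - 3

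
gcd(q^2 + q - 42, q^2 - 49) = q + 7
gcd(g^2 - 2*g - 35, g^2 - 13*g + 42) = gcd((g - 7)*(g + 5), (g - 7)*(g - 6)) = g - 7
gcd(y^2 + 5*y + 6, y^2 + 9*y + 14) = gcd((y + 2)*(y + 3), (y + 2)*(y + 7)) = y + 2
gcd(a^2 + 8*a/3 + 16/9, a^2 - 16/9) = a + 4/3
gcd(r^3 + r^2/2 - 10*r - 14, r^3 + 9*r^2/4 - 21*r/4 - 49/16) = 1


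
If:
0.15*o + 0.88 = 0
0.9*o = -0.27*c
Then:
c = 19.56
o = -5.87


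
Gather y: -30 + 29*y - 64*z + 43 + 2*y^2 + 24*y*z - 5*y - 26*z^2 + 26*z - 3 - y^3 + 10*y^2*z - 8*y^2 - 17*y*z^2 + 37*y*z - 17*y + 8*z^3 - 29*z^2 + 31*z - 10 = -y^3 + y^2*(10*z - 6) + y*(-17*z^2 + 61*z + 7) + 8*z^3 - 55*z^2 - 7*z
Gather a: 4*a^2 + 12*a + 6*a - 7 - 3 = 4*a^2 + 18*a - 10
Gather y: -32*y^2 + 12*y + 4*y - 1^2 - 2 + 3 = -32*y^2 + 16*y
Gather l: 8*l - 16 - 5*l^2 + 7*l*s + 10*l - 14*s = -5*l^2 + l*(7*s + 18) - 14*s - 16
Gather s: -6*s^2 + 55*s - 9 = -6*s^2 + 55*s - 9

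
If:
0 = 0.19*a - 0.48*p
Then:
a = 2.52631578947368*p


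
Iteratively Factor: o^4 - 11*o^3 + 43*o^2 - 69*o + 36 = (o - 4)*(o^3 - 7*o^2 + 15*o - 9) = (o - 4)*(o - 1)*(o^2 - 6*o + 9) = (o - 4)*(o - 3)*(o - 1)*(o - 3)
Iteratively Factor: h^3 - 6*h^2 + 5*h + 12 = (h - 3)*(h^2 - 3*h - 4) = (h - 3)*(h + 1)*(h - 4)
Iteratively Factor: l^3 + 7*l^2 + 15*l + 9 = (l + 1)*(l^2 + 6*l + 9) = (l + 1)*(l + 3)*(l + 3)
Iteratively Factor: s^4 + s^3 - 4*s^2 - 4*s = (s + 1)*(s^3 - 4*s) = (s - 2)*(s + 1)*(s^2 + 2*s) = s*(s - 2)*(s + 1)*(s + 2)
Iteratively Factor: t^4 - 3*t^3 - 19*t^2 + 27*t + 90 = (t - 5)*(t^3 + 2*t^2 - 9*t - 18) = (t - 5)*(t + 2)*(t^2 - 9) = (t - 5)*(t + 2)*(t + 3)*(t - 3)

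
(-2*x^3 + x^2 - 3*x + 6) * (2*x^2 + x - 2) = -4*x^5 - x^3 + 7*x^2 + 12*x - 12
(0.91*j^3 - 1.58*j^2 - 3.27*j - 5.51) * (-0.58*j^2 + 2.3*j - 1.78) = -0.5278*j^5 + 3.0094*j^4 - 3.3572*j^3 - 1.5128*j^2 - 6.8524*j + 9.8078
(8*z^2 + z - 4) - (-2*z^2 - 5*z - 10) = 10*z^2 + 6*z + 6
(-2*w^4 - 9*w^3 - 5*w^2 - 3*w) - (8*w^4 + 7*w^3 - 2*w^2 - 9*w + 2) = -10*w^4 - 16*w^3 - 3*w^2 + 6*w - 2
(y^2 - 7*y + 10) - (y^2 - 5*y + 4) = 6 - 2*y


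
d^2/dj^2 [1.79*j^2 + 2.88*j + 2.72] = 3.58000000000000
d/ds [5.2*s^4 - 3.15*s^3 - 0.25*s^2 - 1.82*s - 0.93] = 20.8*s^3 - 9.45*s^2 - 0.5*s - 1.82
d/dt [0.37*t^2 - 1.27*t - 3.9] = 0.74*t - 1.27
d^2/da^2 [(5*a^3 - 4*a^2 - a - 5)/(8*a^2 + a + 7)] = 2*(-307*a^3 - 183*a^2 + 783*a + 86)/(512*a^6 + 192*a^5 + 1368*a^4 + 337*a^3 + 1197*a^2 + 147*a + 343)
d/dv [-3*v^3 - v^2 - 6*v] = -9*v^2 - 2*v - 6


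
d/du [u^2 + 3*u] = 2*u + 3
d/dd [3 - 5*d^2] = -10*d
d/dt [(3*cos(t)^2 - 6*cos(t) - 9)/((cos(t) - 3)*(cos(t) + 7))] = -18*sin(t)/(cos(t) + 7)^2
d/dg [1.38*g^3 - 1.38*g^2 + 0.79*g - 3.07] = 4.14*g^2 - 2.76*g + 0.79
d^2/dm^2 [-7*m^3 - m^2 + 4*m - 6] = -42*m - 2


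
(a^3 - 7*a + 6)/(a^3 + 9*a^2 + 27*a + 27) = (a^2 - 3*a + 2)/(a^2 + 6*a + 9)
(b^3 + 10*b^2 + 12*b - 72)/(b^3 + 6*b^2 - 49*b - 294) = (b^2 + 4*b - 12)/(b^2 - 49)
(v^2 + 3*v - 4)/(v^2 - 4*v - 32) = (v - 1)/(v - 8)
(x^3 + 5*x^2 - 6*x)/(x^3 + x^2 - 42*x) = (x^2 + 5*x - 6)/(x^2 + x - 42)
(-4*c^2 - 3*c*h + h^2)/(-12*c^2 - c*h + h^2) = (c + h)/(3*c + h)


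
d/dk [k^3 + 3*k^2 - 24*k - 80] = 3*k^2 + 6*k - 24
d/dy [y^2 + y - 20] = 2*y + 1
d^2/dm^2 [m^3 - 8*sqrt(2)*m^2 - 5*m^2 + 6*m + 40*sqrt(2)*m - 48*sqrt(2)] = 6*m - 16*sqrt(2) - 10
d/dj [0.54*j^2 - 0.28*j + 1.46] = 1.08*j - 0.28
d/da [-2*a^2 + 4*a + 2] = 4 - 4*a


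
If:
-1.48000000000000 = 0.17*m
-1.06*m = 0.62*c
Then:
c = 14.88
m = -8.71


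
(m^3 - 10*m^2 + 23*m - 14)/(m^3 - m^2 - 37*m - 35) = (m^2 - 3*m + 2)/(m^2 + 6*m + 5)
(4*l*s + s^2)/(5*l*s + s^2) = (4*l + s)/(5*l + s)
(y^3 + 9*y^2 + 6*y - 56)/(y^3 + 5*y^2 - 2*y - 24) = (y + 7)/(y + 3)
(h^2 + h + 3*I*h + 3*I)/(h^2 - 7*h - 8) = (h + 3*I)/(h - 8)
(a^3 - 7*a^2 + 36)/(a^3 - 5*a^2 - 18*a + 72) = (a + 2)/(a + 4)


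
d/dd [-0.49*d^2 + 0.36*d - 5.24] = 0.36 - 0.98*d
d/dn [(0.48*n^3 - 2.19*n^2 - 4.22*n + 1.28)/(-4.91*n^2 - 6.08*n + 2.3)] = (-2.3568*n^4 - 5.8368*n^3 - 4.093*n^2 + 2.4956*n - 1.9236)/(24.1081*n^4 + 59.7056*n^3 + 14.3804*n^2 - 27.968*n + 5.29)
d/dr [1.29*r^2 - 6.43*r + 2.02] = 2.58*r - 6.43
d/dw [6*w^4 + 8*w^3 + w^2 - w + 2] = 24*w^3 + 24*w^2 + 2*w - 1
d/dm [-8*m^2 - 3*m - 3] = -16*m - 3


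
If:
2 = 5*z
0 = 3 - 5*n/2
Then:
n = 6/5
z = 2/5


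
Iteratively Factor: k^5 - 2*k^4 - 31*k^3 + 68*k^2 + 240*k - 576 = (k - 3)*(k^4 + k^3 - 28*k^2 - 16*k + 192) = (k - 3)*(k + 4)*(k^3 - 3*k^2 - 16*k + 48) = (k - 3)^2*(k + 4)*(k^2 - 16) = (k - 4)*(k - 3)^2*(k + 4)*(k + 4)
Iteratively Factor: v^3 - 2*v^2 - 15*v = (v)*(v^2 - 2*v - 15) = v*(v + 3)*(v - 5)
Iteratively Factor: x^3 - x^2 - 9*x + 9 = (x - 1)*(x^2 - 9) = (x - 3)*(x - 1)*(x + 3)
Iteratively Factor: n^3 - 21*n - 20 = (n - 5)*(n^2 + 5*n + 4) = (n - 5)*(n + 4)*(n + 1)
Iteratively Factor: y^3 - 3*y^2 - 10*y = (y - 5)*(y^2 + 2*y) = y*(y - 5)*(y + 2)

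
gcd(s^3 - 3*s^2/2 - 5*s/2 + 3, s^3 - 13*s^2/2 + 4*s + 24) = s + 3/2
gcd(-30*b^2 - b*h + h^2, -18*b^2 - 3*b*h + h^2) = 6*b - h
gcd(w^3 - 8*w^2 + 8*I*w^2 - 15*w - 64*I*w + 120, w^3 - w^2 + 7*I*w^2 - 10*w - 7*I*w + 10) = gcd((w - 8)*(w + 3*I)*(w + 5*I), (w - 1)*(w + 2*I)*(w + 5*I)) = w + 5*I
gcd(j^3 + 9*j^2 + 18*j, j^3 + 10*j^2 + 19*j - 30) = j + 6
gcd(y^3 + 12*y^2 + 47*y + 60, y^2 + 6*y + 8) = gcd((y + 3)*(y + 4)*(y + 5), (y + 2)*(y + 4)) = y + 4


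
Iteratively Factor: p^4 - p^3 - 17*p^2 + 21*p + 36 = (p - 3)*(p^3 + 2*p^2 - 11*p - 12) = (p - 3)*(p + 1)*(p^2 + p - 12) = (p - 3)^2*(p + 1)*(p + 4)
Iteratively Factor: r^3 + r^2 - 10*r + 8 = (r + 4)*(r^2 - 3*r + 2) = (r - 1)*(r + 4)*(r - 2)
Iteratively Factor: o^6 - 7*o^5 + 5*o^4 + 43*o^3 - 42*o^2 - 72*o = (o - 3)*(o^5 - 4*o^4 - 7*o^3 + 22*o^2 + 24*o) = (o - 4)*(o - 3)*(o^4 - 7*o^2 - 6*o) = (o - 4)*(o - 3)*(o + 2)*(o^3 - 2*o^2 - 3*o) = (o - 4)*(o - 3)^2*(o + 2)*(o^2 + o) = (o - 4)*(o - 3)^2*(o + 1)*(o + 2)*(o)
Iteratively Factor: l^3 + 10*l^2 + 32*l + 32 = (l + 4)*(l^2 + 6*l + 8) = (l + 2)*(l + 4)*(l + 4)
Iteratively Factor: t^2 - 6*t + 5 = (t - 5)*(t - 1)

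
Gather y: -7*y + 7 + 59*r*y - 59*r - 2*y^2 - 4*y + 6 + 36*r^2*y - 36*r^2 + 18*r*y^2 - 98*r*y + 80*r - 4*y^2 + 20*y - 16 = -36*r^2 + 21*r + y^2*(18*r - 6) + y*(36*r^2 - 39*r + 9) - 3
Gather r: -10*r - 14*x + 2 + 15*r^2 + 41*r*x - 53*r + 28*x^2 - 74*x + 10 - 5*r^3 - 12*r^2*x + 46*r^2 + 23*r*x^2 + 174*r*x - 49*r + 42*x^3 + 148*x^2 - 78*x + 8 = -5*r^3 + r^2*(61 - 12*x) + r*(23*x^2 + 215*x - 112) + 42*x^3 + 176*x^2 - 166*x + 20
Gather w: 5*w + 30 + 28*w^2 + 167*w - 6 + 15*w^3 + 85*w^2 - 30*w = 15*w^3 + 113*w^2 + 142*w + 24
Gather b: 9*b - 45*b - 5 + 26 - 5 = 16 - 36*b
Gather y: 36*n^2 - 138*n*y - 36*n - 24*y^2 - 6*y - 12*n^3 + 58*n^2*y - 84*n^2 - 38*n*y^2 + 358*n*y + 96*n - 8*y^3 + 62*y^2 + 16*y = -12*n^3 - 48*n^2 + 60*n - 8*y^3 + y^2*(38 - 38*n) + y*(58*n^2 + 220*n + 10)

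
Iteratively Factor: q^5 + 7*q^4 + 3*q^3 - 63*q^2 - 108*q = (q)*(q^4 + 7*q^3 + 3*q^2 - 63*q - 108) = q*(q + 3)*(q^3 + 4*q^2 - 9*q - 36) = q*(q + 3)^2*(q^2 + q - 12) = q*(q + 3)^2*(q + 4)*(q - 3)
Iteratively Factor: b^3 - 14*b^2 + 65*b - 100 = (b - 4)*(b^2 - 10*b + 25) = (b - 5)*(b - 4)*(b - 5)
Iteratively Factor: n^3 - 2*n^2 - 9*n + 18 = (n + 3)*(n^2 - 5*n + 6) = (n - 3)*(n + 3)*(n - 2)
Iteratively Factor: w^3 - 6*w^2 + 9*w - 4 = (w - 4)*(w^2 - 2*w + 1) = (w - 4)*(w - 1)*(w - 1)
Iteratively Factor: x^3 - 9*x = (x)*(x^2 - 9) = x*(x + 3)*(x - 3)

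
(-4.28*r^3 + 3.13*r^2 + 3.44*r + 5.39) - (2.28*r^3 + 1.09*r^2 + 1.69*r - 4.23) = -6.56*r^3 + 2.04*r^2 + 1.75*r + 9.62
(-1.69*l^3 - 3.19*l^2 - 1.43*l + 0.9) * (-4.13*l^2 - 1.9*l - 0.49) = 6.9797*l^5 + 16.3857*l^4 + 12.795*l^3 + 0.563099999999999*l^2 - 1.0093*l - 0.441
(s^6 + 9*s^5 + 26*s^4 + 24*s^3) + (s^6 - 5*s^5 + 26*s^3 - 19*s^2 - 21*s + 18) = 2*s^6 + 4*s^5 + 26*s^4 + 50*s^3 - 19*s^2 - 21*s + 18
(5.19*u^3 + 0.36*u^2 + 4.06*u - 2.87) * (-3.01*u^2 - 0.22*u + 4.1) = -15.6219*u^5 - 2.2254*u^4 + 8.9792*u^3 + 9.2215*u^2 + 17.2774*u - 11.767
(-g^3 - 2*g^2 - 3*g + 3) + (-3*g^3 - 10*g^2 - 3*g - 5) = -4*g^3 - 12*g^2 - 6*g - 2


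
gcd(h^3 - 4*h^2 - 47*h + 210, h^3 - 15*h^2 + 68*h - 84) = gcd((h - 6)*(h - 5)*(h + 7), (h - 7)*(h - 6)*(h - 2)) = h - 6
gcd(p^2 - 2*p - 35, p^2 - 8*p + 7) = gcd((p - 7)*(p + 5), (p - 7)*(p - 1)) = p - 7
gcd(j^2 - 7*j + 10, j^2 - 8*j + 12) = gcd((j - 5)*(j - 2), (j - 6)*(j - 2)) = j - 2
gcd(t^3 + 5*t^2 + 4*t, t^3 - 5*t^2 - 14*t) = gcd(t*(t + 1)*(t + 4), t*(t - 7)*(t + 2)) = t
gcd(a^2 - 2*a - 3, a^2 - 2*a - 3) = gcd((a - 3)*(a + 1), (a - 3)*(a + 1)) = a^2 - 2*a - 3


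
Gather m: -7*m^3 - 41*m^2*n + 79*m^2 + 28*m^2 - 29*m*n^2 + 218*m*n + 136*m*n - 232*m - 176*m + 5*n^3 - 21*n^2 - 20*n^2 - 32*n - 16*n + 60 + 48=-7*m^3 + m^2*(107 - 41*n) + m*(-29*n^2 + 354*n - 408) + 5*n^3 - 41*n^2 - 48*n + 108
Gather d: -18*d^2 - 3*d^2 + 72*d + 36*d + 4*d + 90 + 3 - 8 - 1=-21*d^2 + 112*d + 84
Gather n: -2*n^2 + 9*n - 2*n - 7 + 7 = -2*n^2 + 7*n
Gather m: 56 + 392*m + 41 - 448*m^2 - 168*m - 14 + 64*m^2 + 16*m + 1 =-384*m^2 + 240*m + 84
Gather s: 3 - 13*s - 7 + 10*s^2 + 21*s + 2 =10*s^2 + 8*s - 2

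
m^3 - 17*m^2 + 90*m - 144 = (m - 8)*(m - 6)*(m - 3)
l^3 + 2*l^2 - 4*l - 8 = (l - 2)*(l + 2)^2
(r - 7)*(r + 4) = r^2 - 3*r - 28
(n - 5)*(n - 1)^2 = n^3 - 7*n^2 + 11*n - 5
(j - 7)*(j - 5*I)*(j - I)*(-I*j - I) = -I*j^4 - 6*j^3 + 6*I*j^3 + 36*j^2 + 12*I*j^2 + 42*j - 30*I*j - 35*I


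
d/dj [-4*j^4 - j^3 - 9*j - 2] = -16*j^3 - 3*j^2 - 9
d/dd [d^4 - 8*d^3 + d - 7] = 4*d^3 - 24*d^2 + 1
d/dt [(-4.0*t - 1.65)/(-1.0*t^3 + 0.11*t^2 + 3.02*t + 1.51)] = (-8.0*t^3 - 4.51*t^2 + 0.363*t - 1.057)/(1.0*t^6 - 0.22*t^5 - 6.0279*t^4 - 2.3556*t^3 + 9.4526*t^2 + 9.1204*t + 2.2801)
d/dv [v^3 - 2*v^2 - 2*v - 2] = 3*v^2 - 4*v - 2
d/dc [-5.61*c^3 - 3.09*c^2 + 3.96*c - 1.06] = -16.83*c^2 - 6.18*c + 3.96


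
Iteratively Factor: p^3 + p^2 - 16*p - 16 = (p + 1)*(p^2 - 16) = (p - 4)*(p + 1)*(p + 4)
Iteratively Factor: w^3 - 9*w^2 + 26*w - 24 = (w - 4)*(w^2 - 5*w + 6) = (w - 4)*(w - 2)*(w - 3)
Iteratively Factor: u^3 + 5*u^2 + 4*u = (u + 4)*(u^2 + u) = u*(u + 4)*(u + 1)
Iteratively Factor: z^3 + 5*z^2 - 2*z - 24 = (z + 4)*(z^2 + z - 6) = (z - 2)*(z + 4)*(z + 3)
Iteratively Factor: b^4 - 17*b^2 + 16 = (b + 1)*(b^3 - b^2 - 16*b + 16) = (b + 1)*(b + 4)*(b^2 - 5*b + 4) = (b - 1)*(b + 1)*(b + 4)*(b - 4)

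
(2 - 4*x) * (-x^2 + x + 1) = 4*x^3 - 6*x^2 - 2*x + 2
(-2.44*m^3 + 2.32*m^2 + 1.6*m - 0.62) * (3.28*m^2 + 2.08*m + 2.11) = -8.0032*m^5 + 2.5344*m^4 + 4.9252*m^3 + 6.1896*m^2 + 2.0864*m - 1.3082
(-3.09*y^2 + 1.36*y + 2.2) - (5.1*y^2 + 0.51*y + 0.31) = -8.19*y^2 + 0.85*y + 1.89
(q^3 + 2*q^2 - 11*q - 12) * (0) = 0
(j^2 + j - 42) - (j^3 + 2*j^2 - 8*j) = -j^3 - j^2 + 9*j - 42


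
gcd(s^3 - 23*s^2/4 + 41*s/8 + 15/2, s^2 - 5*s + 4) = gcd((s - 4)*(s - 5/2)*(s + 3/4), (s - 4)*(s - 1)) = s - 4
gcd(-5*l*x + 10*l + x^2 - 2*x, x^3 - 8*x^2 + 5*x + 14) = x - 2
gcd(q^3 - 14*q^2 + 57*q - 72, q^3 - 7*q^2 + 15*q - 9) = q^2 - 6*q + 9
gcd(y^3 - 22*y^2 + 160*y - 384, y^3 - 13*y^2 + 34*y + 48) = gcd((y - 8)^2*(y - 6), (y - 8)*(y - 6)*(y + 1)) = y^2 - 14*y + 48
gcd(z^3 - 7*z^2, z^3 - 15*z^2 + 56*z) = z^2 - 7*z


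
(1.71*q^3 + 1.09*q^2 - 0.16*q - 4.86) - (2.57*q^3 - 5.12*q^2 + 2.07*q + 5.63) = -0.86*q^3 + 6.21*q^2 - 2.23*q - 10.49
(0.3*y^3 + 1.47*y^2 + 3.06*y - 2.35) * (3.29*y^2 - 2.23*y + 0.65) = 0.987*y^5 + 4.1673*y^4 + 6.9843*y^3 - 13.5998*y^2 + 7.2295*y - 1.5275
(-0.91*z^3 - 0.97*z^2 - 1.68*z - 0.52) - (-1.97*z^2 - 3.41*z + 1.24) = -0.91*z^3 + 1.0*z^2 + 1.73*z - 1.76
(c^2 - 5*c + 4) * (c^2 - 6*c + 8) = c^4 - 11*c^3 + 42*c^2 - 64*c + 32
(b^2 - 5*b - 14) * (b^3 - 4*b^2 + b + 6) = b^5 - 9*b^4 + 7*b^3 + 57*b^2 - 44*b - 84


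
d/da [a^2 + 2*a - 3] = 2*a + 2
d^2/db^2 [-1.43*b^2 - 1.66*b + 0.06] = -2.86000000000000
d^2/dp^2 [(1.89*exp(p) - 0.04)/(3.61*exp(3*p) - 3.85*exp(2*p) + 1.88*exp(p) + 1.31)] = (98.522676*exp(6*p) - 83.496051*exp(5*p) - 17.178343*exp(4*p) - 105.428711*exp(3*p) + 59.764326*exp(2*p) - 5.603028*exp(p) + 3.341941)*exp(p)/(47.045881*exp(9*p) - 150.520755*exp(8*p) + 234.028719*exp(7*p) - 162.625552*exp(6*p) + 12.634242*exp(5*p) + 70.774353*exp(4*p) - 31.660645*exp(3*p) - 5.93076300000001*exp(2*p) + 9.678804*exp(p) + 2.248091)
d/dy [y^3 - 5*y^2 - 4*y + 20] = 3*y^2 - 10*y - 4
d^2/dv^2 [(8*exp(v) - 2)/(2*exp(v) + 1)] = (12 - 24*exp(v))*exp(v)/(8*exp(3*v) + 12*exp(2*v) + 6*exp(v) + 1)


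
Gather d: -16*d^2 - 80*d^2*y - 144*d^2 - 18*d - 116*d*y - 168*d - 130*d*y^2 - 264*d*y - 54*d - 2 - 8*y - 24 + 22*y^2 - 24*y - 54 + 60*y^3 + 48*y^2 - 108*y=d^2*(-80*y - 160) + d*(-130*y^2 - 380*y - 240) + 60*y^3 + 70*y^2 - 140*y - 80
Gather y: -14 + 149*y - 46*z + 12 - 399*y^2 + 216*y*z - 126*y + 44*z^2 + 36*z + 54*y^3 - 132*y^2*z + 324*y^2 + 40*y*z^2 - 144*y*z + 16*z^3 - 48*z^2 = 54*y^3 + y^2*(-132*z - 75) + y*(40*z^2 + 72*z + 23) + 16*z^3 - 4*z^2 - 10*z - 2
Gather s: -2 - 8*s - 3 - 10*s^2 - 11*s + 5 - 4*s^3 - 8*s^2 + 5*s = -4*s^3 - 18*s^2 - 14*s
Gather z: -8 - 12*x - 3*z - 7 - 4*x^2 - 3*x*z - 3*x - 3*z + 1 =-4*x^2 - 15*x + z*(-3*x - 6) - 14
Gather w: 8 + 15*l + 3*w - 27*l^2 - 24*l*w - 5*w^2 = -27*l^2 + 15*l - 5*w^2 + w*(3 - 24*l) + 8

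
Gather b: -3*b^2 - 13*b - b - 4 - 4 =-3*b^2 - 14*b - 8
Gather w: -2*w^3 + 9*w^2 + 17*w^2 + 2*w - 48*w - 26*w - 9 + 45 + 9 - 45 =-2*w^3 + 26*w^2 - 72*w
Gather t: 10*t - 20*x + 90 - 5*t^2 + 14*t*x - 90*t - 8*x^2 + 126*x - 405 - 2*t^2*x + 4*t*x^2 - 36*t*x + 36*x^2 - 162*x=t^2*(-2*x - 5) + t*(4*x^2 - 22*x - 80) + 28*x^2 - 56*x - 315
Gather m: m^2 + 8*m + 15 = m^2 + 8*m + 15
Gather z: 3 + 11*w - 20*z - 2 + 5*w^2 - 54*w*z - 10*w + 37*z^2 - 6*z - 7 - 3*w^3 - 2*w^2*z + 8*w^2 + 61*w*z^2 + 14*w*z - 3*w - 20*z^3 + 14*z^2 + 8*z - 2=-3*w^3 + 13*w^2 - 2*w - 20*z^3 + z^2*(61*w + 51) + z*(-2*w^2 - 40*w - 18) - 8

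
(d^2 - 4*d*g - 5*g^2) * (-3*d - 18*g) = -3*d^3 - 6*d^2*g + 87*d*g^2 + 90*g^3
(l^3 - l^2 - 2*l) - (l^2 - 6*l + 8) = l^3 - 2*l^2 + 4*l - 8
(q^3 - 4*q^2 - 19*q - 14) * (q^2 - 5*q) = q^5 - 9*q^4 + q^3 + 81*q^2 + 70*q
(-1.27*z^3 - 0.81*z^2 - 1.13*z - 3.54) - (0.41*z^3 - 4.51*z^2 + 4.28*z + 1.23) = -1.68*z^3 + 3.7*z^2 - 5.41*z - 4.77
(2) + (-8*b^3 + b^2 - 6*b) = -8*b^3 + b^2 - 6*b + 2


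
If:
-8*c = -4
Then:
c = 1/2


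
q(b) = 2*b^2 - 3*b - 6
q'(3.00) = 9.00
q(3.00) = 3.00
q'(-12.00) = -51.00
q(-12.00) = 318.00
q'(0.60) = -0.60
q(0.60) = -7.08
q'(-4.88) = -22.52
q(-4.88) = 56.27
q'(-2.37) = -12.48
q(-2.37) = 12.34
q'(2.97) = 8.88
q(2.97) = 2.73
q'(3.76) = 12.04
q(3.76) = 11.00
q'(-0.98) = -6.92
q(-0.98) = -1.14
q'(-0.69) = -5.76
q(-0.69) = -2.98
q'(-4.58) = -21.32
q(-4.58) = 49.69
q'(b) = 4*b - 3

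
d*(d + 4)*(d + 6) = d^3 + 10*d^2 + 24*d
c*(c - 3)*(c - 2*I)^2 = c^4 - 3*c^3 - 4*I*c^3 - 4*c^2 + 12*I*c^2 + 12*c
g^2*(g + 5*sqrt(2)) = g^3 + 5*sqrt(2)*g^2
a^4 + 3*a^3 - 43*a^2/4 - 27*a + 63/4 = (a - 3)*(a - 1/2)*(a + 3)*(a + 7/2)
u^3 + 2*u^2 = u^2*(u + 2)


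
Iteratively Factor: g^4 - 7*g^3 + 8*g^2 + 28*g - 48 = (g - 2)*(g^3 - 5*g^2 - 2*g + 24) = (g - 4)*(g - 2)*(g^2 - g - 6) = (g - 4)*(g - 2)*(g + 2)*(g - 3)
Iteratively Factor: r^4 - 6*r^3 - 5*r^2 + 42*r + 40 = (r - 5)*(r^3 - r^2 - 10*r - 8) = (r - 5)*(r + 1)*(r^2 - 2*r - 8) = (r - 5)*(r - 4)*(r + 1)*(r + 2)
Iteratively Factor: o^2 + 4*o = (o + 4)*(o)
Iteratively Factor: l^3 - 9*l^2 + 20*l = (l - 4)*(l^2 - 5*l) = (l - 5)*(l - 4)*(l)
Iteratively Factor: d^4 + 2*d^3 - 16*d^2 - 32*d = (d + 4)*(d^3 - 2*d^2 - 8*d) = (d + 2)*(d + 4)*(d^2 - 4*d) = d*(d + 2)*(d + 4)*(d - 4)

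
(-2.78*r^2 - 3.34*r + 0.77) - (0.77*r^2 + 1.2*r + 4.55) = -3.55*r^2 - 4.54*r - 3.78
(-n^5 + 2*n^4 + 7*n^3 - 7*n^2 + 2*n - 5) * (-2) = 2*n^5 - 4*n^4 - 14*n^3 + 14*n^2 - 4*n + 10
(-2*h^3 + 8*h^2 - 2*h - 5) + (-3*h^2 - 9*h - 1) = -2*h^3 + 5*h^2 - 11*h - 6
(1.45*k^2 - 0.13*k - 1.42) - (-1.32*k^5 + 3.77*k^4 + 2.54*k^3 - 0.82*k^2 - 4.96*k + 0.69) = 1.32*k^5 - 3.77*k^4 - 2.54*k^3 + 2.27*k^2 + 4.83*k - 2.11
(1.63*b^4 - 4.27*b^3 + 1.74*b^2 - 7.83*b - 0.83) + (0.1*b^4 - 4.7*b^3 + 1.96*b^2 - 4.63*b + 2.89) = 1.73*b^4 - 8.97*b^3 + 3.7*b^2 - 12.46*b + 2.06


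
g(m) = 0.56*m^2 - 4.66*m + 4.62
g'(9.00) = 5.42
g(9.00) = 8.04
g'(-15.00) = -21.46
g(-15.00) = 200.52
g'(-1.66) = -6.52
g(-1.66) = 13.90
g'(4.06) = -0.11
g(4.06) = -5.07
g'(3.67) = -0.55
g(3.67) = -4.94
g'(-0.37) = -5.07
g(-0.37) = 6.42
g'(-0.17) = -4.85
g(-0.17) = 5.43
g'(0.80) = -3.76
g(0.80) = 1.25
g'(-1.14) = -5.94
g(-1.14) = 10.66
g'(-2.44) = -7.39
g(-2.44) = 19.32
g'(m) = 1.12*m - 4.66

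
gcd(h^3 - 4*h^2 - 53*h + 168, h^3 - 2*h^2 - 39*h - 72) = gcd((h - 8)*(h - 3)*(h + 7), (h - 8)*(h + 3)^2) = h - 8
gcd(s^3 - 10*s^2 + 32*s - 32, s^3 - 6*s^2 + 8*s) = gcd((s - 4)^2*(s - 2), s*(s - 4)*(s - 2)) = s^2 - 6*s + 8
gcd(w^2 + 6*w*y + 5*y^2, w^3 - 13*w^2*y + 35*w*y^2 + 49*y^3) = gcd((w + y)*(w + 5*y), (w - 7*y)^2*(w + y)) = w + y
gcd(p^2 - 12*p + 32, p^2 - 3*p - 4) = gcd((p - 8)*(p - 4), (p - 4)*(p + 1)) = p - 4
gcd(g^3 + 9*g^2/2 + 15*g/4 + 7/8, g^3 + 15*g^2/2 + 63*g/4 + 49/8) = g^2 + 4*g + 7/4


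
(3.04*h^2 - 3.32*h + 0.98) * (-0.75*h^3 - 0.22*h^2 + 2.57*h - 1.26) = -2.28*h^5 + 1.8212*h^4 + 7.8082*h^3 - 12.5784*h^2 + 6.7018*h - 1.2348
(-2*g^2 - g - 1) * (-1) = 2*g^2 + g + 1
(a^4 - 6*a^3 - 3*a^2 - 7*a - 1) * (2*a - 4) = 2*a^5 - 16*a^4 + 18*a^3 - 2*a^2 + 26*a + 4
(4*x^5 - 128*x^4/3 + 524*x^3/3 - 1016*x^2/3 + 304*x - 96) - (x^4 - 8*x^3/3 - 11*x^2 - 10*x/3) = 4*x^5 - 131*x^4/3 + 532*x^3/3 - 983*x^2/3 + 922*x/3 - 96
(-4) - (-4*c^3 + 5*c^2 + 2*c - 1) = 4*c^3 - 5*c^2 - 2*c - 3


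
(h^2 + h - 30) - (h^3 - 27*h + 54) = -h^3 + h^2 + 28*h - 84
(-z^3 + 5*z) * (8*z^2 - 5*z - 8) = -8*z^5 + 5*z^4 + 48*z^3 - 25*z^2 - 40*z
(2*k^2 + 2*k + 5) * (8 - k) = -2*k^3 + 14*k^2 + 11*k + 40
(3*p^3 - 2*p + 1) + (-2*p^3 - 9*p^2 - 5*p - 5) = p^3 - 9*p^2 - 7*p - 4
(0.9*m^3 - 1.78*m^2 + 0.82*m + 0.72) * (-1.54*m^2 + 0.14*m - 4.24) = -1.386*m^5 + 2.8672*m^4 - 5.328*m^3 + 6.5532*m^2 - 3.376*m - 3.0528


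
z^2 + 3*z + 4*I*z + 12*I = (z + 3)*(z + 4*I)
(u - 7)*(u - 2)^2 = u^3 - 11*u^2 + 32*u - 28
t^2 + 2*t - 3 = (t - 1)*(t + 3)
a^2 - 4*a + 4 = (a - 2)^2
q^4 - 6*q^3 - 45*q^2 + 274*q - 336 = (q - 8)*(q - 3)*(q - 2)*(q + 7)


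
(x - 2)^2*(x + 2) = x^3 - 2*x^2 - 4*x + 8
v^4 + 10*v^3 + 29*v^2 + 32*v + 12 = (v + 1)^2*(v + 2)*(v + 6)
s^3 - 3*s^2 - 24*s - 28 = (s - 7)*(s + 2)^2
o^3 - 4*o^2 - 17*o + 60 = (o - 5)*(o - 3)*(o + 4)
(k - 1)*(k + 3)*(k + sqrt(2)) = k^3 + sqrt(2)*k^2 + 2*k^2 - 3*k + 2*sqrt(2)*k - 3*sqrt(2)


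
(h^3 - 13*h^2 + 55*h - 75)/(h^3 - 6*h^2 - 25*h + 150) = (h^2 - 8*h + 15)/(h^2 - h - 30)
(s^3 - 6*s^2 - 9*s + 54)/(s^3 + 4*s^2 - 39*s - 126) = (s - 3)/(s + 7)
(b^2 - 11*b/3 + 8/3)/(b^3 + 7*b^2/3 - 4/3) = (3*b^2 - 11*b + 8)/(3*b^3 + 7*b^2 - 4)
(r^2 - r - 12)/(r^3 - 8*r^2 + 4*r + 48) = (r + 3)/(r^2 - 4*r - 12)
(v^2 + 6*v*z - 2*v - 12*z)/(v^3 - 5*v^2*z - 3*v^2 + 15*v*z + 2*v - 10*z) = (-v - 6*z)/(-v^2 + 5*v*z + v - 5*z)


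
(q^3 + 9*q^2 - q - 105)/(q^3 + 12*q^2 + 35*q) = (q - 3)/q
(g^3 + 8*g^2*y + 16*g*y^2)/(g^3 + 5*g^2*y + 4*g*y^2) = (g + 4*y)/(g + y)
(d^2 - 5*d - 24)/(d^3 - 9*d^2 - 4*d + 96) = 1/(d - 4)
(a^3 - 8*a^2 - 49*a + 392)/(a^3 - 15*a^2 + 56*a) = (a + 7)/a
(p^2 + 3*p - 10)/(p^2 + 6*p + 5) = (p - 2)/(p + 1)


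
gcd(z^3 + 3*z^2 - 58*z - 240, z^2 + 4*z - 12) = z + 6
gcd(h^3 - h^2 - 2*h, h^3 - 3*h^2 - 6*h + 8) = 1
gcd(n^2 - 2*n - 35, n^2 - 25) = n + 5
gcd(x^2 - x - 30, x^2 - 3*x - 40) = x + 5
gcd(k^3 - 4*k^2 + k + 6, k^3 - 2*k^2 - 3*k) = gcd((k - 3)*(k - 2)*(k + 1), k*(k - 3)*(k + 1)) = k^2 - 2*k - 3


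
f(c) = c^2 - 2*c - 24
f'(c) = 2*c - 2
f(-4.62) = 6.58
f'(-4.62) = -11.24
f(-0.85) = -21.58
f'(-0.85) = -3.70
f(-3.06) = -8.52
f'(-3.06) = -8.12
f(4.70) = -11.31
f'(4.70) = 7.40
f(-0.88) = -21.47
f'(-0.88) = -3.76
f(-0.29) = -23.34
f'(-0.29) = -2.58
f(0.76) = -24.94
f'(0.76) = -0.48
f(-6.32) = 28.58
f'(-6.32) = -14.64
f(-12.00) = 144.00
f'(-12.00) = -26.00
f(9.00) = 39.00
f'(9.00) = 16.00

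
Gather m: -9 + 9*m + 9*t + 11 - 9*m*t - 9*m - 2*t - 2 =-9*m*t + 7*t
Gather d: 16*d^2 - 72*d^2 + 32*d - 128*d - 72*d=-56*d^2 - 168*d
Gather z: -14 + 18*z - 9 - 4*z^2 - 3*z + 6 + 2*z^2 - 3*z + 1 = -2*z^2 + 12*z - 16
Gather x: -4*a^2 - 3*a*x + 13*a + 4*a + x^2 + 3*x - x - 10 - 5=-4*a^2 + 17*a + x^2 + x*(2 - 3*a) - 15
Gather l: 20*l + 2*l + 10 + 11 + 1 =22*l + 22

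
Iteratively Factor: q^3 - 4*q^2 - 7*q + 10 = (q - 1)*(q^2 - 3*q - 10) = (q - 5)*(q - 1)*(q + 2)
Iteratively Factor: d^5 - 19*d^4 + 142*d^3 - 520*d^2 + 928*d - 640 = (d - 5)*(d^4 - 14*d^3 + 72*d^2 - 160*d + 128) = (d - 5)*(d - 4)*(d^3 - 10*d^2 + 32*d - 32) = (d - 5)*(d - 4)*(d - 2)*(d^2 - 8*d + 16) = (d - 5)*(d - 4)^2*(d - 2)*(d - 4)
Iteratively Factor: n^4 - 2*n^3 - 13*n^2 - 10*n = (n)*(n^3 - 2*n^2 - 13*n - 10) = n*(n + 1)*(n^2 - 3*n - 10) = n*(n + 1)*(n + 2)*(n - 5)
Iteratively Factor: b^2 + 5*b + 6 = (b + 2)*(b + 3)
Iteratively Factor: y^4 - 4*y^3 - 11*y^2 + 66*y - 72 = (y - 3)*(y^3 - y^2 - 14*y + 24) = (y - 3)*(y + 4)*(y^2 - 5*y + 6) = (y - 3)^2*(y + 4)*(y - 2)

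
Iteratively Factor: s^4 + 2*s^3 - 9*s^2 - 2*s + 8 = (s + 4)*(s^3 - 2*s^2 - s + 2) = (s - 1)*(s + 4)*(s^2 - s - 2) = (s - 2)*(s - 1)*(s + 4)*(s + 1)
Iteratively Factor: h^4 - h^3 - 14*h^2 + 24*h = (h - 3)*(h^3 + 2*h^2 - 8*h) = (h - 3)*(h + 4)*(h^2 - 2*h) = h*(h - 3)*(h + 4)*(h - 2)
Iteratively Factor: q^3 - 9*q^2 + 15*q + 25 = (q - 5)*(q^2 - 4*q - 5) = (q - 5)*(q + 1)*(q - 5)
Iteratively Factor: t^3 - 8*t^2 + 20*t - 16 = (t - 2)*(t^2 - 6*t + 8) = (t - 2)^2*(t - 4)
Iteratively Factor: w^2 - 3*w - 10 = (w + 2)*(w - 5)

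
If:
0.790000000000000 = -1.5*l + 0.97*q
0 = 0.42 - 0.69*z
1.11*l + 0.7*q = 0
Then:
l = -0.26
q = 0.41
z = 0.61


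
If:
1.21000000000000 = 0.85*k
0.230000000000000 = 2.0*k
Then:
No Solution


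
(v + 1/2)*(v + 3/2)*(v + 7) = v^3 + 9*v^2 + 59*v/4 + 21/4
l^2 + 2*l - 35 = (l - 5)*(l + 7)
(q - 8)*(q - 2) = q^2 - 10*q + 16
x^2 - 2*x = x*(x - 2)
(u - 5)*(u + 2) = u^2 - 3*u - 10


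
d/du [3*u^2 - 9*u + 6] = 6*u - 9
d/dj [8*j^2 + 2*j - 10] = 16*j + 2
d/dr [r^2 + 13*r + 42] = 2*r + 13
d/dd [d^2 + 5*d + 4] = 2*d + 5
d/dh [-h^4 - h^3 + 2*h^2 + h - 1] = -4*h^3 - 3*h^2 + 4*h + 1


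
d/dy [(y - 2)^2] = 2*y - 4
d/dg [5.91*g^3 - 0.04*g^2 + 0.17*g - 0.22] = 17.73*g^2 - 0.08*g + 0.17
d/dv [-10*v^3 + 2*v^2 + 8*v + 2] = -30*v^2 + 4*v + 8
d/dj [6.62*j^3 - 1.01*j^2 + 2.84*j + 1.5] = 19.86*j^2 - 2.02*j + 2.84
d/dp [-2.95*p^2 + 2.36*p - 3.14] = 2.36 - 5.9*p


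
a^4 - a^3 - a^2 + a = a*(a - 1)^2*(a + 1)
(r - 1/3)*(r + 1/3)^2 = r^3 + r^2/3 - r/9 - 1/27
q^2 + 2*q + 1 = (q + 1)^2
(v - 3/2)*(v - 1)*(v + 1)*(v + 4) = v^4 + 5*v^3/2 - 7*v^2 - 5*v/2 + 6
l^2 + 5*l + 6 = (l + 2)*(l + 3)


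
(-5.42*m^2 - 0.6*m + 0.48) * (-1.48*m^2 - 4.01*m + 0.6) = 8.0216*m^4 + 22.6222*m^3 - 1.5564*m^2 - 2.2848*m + 0.288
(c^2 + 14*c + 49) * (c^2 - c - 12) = c^4 + 13*c^3 + 23*c^2 - 217*c - 588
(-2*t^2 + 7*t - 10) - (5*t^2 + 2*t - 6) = -7*t^2 + 5*t - 4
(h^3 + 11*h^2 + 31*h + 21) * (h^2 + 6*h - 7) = h^5 + 17*h^4 + 90*h^3 + 130*h^2 - 91*h - 147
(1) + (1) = 2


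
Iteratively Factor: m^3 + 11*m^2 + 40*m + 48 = (m + 4)*(m^2 + 7*m + 12) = (m + 3)*(m + 4)*(m + 4)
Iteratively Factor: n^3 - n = (n - 1)*(n^2 + n) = n*(n - 1)*(n + 1)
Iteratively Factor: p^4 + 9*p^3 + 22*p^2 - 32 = (p - 1)*(p^3 + 10*p^2 + 32*p + 32) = (p - 1)*(p + 4)*(p^2 + 6*p + 8) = (p - 1)*(p + 2)*(p + 4)*(p + 4)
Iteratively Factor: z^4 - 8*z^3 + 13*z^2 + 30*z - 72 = (z + 2)*(z^3 - 10*z^2 + 33*z - 36) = (z - 4)*(z + 2)*(z^2 - 6*z + 9) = (z - 4)*(z - 3)*(z + 2)*(z - 3)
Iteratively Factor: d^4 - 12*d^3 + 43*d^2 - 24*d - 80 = (d - 4)*(d^3 - 8*d^2 + 11*d + 20) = (d - 4)^2*(d^2 - 4*d - 5) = (d - 4)^2*(d + 1)*(d - 5)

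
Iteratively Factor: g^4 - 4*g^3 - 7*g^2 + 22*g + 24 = (g - 4)*(g^3 - 7*g - 6) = (g - 4)*(g + 1)*(g^2 - g - 6) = (g - 4)*(g - 3)*(g + 1)*(g + 2)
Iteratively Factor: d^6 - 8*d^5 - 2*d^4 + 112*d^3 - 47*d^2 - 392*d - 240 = (d + 3)*(d^5 - 11*d^4 + 31*d^3 + 19*d^2 - 104*d - 80) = (d - 4)*(d + 3)*(d^4 - 7*d^3 + 3*d^2 + 31*d + 20) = (d - 4)*(d + 1)*(d + 3)*(d^3 - 8*d^2 + 11*d + 20) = (d - 4)*(d + 1)^2*(d + 3)*(d^2 - 9*d + 20) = (d - 5)*(d - 4)*(d + 1)^2*(d + 3)*(d - 4)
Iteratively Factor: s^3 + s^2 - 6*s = (s - 2)*(s^2 + 3*s) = s*(s - 2)*(s + 3)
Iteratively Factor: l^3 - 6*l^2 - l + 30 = (l + 2)*(l^2 - 8*l + 15) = (l - 5)*(l + 2)*(l - 3)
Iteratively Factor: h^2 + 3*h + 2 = (h + 1)*(h + 2)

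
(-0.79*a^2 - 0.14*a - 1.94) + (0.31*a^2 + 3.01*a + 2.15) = -0.48*a^2 + 2.87*a + 0.21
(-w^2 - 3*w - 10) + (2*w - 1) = -w^2 - w - 11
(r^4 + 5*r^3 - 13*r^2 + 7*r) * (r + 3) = r^5 + 8*r^4 + 2*r^3 - 32*r^2 + 21*r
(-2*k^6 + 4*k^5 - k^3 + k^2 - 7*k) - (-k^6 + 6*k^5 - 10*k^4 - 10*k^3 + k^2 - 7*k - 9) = -k^6 - 2*k^5 + 10*k^4 + 9*k^3 + 9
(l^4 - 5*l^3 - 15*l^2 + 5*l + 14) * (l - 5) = l^5 - 10*l^4 + 10*l^3 + 80*l^2 - 11*l - 70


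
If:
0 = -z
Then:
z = 0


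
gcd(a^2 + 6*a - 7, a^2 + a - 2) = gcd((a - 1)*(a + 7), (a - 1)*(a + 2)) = a - 1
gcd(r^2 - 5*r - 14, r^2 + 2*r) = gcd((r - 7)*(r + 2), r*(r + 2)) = r + 2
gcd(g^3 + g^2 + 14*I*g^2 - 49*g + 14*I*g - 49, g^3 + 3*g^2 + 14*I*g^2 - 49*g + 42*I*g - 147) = g^2 + 14*I*g - 49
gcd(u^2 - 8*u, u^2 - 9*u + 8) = u - 8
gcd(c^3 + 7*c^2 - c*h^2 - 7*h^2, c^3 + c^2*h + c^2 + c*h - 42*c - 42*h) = c^2 + c*h + 7*c + 7*h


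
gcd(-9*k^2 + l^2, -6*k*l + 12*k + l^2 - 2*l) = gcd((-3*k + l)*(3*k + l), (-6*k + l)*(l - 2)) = 1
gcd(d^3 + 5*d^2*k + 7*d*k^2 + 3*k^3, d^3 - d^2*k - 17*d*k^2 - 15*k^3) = d^2 + 4*d*k + 3*k^2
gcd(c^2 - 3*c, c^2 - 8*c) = c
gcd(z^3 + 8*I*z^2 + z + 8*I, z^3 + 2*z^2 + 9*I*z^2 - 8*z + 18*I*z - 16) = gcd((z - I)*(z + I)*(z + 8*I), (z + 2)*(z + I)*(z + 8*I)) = z^2 + 9*I*z - 8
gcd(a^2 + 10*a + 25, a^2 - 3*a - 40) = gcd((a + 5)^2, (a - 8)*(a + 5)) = a + 5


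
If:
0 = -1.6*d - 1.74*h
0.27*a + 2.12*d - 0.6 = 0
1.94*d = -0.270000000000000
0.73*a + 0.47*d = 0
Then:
No Solution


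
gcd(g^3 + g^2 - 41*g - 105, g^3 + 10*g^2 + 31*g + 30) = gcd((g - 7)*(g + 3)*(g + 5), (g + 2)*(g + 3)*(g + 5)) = g^2 + 8*g + 15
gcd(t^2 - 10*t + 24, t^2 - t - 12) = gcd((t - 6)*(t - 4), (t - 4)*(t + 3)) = t - 4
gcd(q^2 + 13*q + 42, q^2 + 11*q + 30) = q + 6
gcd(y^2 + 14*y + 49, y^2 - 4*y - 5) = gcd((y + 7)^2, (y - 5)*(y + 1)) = 1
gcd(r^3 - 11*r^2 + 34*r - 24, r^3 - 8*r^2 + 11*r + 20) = r - 4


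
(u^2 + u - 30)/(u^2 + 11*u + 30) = (u - 5)/(u + 5)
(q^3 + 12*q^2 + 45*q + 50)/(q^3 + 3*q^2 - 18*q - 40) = (q + 5)/(q - 4)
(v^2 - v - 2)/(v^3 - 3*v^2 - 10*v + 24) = (v + 1)/(v^2 - v - 12)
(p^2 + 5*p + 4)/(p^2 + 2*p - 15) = (p^2 + 5*p + 4)/(p^2 + 2*p - 15)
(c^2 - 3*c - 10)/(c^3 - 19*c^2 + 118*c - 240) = (c + 2)/(c^2 - 14*c + 48)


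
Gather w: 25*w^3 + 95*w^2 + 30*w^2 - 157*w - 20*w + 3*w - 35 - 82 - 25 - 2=25*w^3 + 125*w^2 - 174*w - 144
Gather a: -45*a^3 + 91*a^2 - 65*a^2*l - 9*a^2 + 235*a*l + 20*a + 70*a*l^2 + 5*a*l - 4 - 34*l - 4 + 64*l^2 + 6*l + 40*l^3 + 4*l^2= -45*a^3 + a^2*(82 - 65*l) + a*(70*l^2 + 240*l + 20) + 40*l^3 + 68*l^2 - 28*l - 8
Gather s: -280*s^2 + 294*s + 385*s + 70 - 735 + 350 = -280*s^2 + 679*s - 315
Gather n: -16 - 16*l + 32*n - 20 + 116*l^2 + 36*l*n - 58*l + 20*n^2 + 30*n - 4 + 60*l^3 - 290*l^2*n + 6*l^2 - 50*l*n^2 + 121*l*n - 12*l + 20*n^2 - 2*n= 60*l^3 + 122*l^2 - 86*l + n^2*(40 - 50*l) + n*(-290*l^2 + 157*l + 60) - 40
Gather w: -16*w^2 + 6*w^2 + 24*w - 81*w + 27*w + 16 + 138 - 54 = -10*w^2 - 30*w + 100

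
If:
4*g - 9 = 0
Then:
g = 9/4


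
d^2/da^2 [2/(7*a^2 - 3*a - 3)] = 4*(49*a^2 - 21*a - (14*a - 3)^2 - 21)/(-7*a^2 + 3*a + 3)^3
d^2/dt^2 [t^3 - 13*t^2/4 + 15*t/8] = 6*t - 13/2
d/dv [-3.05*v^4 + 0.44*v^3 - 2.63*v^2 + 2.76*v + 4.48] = -12.2*v^3 + 1.32*v^2 - 5.26*v + 2.76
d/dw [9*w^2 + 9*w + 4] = 18*w + 9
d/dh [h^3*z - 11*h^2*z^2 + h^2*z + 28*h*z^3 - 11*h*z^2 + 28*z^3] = z*(3*h^2 - 22*h*z + 2*h + 28*z^2 - 11*z)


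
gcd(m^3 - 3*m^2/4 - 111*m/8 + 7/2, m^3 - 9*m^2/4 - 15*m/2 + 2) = m^2 - 17*m/4 + 1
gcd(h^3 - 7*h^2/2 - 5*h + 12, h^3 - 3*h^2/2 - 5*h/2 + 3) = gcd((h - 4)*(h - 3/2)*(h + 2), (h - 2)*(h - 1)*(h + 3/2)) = 1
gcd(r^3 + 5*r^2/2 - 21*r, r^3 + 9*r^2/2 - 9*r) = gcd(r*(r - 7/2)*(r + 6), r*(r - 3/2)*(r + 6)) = r^2 + 6*r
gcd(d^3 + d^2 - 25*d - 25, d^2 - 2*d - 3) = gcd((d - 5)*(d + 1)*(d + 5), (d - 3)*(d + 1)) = d + 1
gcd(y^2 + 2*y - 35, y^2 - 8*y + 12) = 1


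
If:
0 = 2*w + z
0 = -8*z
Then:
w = 0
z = 0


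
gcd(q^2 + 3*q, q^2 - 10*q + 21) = 1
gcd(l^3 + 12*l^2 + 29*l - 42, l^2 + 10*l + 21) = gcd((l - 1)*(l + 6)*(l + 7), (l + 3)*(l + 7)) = l + 7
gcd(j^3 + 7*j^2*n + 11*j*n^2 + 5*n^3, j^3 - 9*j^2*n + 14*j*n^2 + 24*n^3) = j + n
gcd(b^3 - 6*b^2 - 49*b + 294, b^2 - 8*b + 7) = b - 7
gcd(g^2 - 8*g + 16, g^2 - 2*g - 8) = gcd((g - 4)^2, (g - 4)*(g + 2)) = g - 4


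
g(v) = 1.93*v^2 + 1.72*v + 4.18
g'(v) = 3.86*v + 1.72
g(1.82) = 13.70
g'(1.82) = 8.75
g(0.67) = 6.20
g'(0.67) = 4.31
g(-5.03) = 44.36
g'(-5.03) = -17.70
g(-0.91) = 4.21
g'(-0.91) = -1.79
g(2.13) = 16.60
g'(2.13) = 9.94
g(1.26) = 9.41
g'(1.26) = 6.58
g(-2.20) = 9.74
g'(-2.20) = -6.77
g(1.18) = 8.90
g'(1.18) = 6.27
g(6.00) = 83.98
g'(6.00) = 24.88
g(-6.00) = 63.34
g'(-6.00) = -21.44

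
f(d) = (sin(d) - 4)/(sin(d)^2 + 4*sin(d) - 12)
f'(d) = (-2*sin(d)*cos(d) - 4*cos(d))*(sin(d) - 4)/(sin(d)^2 + 4*sin(d) - 12)^2 + cos(d)/(sin(d)^2 + 4*sin(d) - 12) = (8*sin(d) + cos(d)^2 + 3)*cos(d)/(sin(d)^2 + 4*sin(d) - 12)^2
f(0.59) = 0.36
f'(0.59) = 0.08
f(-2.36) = 0.33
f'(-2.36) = 0.01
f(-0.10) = 0.33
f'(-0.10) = 0.02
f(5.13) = 0.33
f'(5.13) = -0.01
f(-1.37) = 0.33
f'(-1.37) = -0.00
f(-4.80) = 0.43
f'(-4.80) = 0.02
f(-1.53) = 0.33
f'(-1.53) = -0.00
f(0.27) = 0.34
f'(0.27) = 0.05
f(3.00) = 0.34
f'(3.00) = -0.04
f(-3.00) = 0.33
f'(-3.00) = -0.02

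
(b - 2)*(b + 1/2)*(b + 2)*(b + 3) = b^4 + 7*b^3/2 - 5*b^2/2 - 14*b - 6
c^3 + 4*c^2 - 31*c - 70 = (c - 5)*(c + 2)*(c + 7)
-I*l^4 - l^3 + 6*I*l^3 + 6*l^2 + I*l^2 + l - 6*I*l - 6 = (l - 6)*(l + 1)*(l - I)*(-I*l + I)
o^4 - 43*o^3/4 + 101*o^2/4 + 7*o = o*(o - 7)*(o - 4)*(o + 1/4)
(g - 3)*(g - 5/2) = g^2 - 11*g/2 + 15/2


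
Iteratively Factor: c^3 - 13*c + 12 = (c + 4)*(c^2 - 4*c + 3) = (c - 3)*(c + 4)*(c - 1)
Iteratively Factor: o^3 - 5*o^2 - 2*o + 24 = (o - 3)*(o^2 - 2*o - 8) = (o - 4)*(o - 3)*(o + 2)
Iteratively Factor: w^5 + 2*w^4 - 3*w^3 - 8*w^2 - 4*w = (w - 2)*(w^4 + 4*w^3 + 5*w^2 + 2*w) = (w - 2)*(w + 1)*(w^3 + 3*w^2 + 2*w) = w*(w - 2)*(w + 1)*(w^2 + 3*w + 2) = w*(w - 2)*(w + 1)^2*(w + 2)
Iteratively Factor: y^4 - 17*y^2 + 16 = (y - 1)*(y^3 + y^2 - 16*y - 16) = (y - 1)*(y + 1)*(y^2 - 16) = (y - 1)*(y + 1)*(y + 4)*(y - 4)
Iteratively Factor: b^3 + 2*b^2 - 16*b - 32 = (b - 4)*(b^2 + 6*b + 8) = (b - 4)*(b + 4)*(b + 2)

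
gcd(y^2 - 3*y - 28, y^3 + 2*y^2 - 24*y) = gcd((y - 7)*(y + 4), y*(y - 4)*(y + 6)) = 1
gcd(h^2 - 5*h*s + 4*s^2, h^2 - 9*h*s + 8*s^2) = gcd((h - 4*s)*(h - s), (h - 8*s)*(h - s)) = -h + s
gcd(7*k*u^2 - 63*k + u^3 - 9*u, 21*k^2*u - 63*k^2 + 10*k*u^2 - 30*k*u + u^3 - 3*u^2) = 7*k*u - 21*k + u^2 - 3*u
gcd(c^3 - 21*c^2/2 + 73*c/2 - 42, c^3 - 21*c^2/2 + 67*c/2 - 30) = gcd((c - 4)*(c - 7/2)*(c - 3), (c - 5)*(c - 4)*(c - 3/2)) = c - 4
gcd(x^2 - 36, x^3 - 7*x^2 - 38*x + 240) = x + 6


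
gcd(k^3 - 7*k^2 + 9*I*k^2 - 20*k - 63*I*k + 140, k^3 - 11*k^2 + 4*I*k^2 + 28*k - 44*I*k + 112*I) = k^2 + k*(-7 + 4*I) - 28*I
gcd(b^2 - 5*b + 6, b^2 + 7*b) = 1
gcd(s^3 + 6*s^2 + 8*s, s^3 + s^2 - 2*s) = s^2 + 2*s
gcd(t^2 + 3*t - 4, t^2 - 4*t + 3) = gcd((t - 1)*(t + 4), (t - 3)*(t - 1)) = t - 1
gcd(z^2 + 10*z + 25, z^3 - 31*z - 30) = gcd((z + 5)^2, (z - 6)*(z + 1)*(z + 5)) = z + 5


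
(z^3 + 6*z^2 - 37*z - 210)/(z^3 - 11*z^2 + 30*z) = (z^2 + 12*z + 35)/(z*(z - 5))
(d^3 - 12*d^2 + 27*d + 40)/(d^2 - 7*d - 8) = d - 5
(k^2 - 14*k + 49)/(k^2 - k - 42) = (k - 7)/(k + 6)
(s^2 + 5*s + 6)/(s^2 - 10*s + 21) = (s^2 + 5*s + 6)/(s^2 - 10*s + 21)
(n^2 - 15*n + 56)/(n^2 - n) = (n^2 - 15*n + 56)/(n*(n - 1))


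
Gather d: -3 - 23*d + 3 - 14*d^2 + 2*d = -14*d^2 - 21*d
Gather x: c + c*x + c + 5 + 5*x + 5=2*c + x*(c + 5) + 10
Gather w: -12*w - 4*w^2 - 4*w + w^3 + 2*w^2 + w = w^3 - 2*w^2 - 15*w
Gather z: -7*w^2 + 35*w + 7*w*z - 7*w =-7*w^2 + 7*w*z + 28*w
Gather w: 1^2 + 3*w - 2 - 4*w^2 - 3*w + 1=-4*w^2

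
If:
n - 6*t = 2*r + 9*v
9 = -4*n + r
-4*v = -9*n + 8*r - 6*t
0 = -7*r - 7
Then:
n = -5/2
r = -1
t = 257/156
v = -15/13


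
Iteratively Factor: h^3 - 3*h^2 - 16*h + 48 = (h - 4)*(h^2 + h - 12) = (h - 4)*(h - 3)*(h + 4)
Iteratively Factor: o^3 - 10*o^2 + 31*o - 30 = (o - 5)*(o^2 - 5*o + 6) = (o - 5)*(o - 3)*(o - 2)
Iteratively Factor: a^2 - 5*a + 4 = (a - 1)*(a - 4)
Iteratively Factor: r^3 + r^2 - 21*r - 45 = (r - 5)*(r^2 + 6*r + 9) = (r - 5)*(r + 3)*(r + 3)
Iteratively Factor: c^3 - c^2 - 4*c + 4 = (c - 1)*(c^2 - 4) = (c - 1)*(c + 2)*(c - 2)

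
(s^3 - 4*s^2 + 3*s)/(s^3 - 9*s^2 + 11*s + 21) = s*(s - 1)/(s^2 - 6*s - 7)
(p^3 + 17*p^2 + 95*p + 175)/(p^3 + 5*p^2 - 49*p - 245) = (p + 5)/(p - 7)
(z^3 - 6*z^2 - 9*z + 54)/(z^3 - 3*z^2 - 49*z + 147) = (z^2 - 3*z - 18)/(z^2 - 49)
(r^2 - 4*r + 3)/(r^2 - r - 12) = (-r^2 + 4*r - 3)/(-r^2 + r + 12)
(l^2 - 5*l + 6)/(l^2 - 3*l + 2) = (l - 3)/(l - 1)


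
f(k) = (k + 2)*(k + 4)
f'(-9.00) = -12.00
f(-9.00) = 35.00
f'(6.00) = 18.00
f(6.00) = 80.00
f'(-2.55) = 0.90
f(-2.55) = -0.80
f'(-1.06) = 3.88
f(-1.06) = 2.76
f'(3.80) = 13.60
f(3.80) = 45.24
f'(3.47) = 12.94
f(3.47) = 40.86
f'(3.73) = 13.46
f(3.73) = 44.29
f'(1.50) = 9.00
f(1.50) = 19.25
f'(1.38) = 8.76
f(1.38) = 18.18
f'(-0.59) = 4.82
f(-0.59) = 4.81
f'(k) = 2*k + 6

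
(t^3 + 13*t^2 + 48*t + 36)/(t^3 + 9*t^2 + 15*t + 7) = (t^2 + 12*t + 36)/(t^2 + 8*t + 7)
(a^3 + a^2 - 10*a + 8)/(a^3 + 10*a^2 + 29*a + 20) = (a^2 - 3*a + 2)/(a^2 + 6*a + 5)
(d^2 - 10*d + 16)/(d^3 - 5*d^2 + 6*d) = (d - 8)/(d*(d - 3))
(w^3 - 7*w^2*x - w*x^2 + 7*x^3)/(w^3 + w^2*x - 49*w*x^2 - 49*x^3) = (w - x)/(w + 7*x)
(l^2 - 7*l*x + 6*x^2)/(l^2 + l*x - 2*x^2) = (l - 6*x)/(l + 2*x)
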